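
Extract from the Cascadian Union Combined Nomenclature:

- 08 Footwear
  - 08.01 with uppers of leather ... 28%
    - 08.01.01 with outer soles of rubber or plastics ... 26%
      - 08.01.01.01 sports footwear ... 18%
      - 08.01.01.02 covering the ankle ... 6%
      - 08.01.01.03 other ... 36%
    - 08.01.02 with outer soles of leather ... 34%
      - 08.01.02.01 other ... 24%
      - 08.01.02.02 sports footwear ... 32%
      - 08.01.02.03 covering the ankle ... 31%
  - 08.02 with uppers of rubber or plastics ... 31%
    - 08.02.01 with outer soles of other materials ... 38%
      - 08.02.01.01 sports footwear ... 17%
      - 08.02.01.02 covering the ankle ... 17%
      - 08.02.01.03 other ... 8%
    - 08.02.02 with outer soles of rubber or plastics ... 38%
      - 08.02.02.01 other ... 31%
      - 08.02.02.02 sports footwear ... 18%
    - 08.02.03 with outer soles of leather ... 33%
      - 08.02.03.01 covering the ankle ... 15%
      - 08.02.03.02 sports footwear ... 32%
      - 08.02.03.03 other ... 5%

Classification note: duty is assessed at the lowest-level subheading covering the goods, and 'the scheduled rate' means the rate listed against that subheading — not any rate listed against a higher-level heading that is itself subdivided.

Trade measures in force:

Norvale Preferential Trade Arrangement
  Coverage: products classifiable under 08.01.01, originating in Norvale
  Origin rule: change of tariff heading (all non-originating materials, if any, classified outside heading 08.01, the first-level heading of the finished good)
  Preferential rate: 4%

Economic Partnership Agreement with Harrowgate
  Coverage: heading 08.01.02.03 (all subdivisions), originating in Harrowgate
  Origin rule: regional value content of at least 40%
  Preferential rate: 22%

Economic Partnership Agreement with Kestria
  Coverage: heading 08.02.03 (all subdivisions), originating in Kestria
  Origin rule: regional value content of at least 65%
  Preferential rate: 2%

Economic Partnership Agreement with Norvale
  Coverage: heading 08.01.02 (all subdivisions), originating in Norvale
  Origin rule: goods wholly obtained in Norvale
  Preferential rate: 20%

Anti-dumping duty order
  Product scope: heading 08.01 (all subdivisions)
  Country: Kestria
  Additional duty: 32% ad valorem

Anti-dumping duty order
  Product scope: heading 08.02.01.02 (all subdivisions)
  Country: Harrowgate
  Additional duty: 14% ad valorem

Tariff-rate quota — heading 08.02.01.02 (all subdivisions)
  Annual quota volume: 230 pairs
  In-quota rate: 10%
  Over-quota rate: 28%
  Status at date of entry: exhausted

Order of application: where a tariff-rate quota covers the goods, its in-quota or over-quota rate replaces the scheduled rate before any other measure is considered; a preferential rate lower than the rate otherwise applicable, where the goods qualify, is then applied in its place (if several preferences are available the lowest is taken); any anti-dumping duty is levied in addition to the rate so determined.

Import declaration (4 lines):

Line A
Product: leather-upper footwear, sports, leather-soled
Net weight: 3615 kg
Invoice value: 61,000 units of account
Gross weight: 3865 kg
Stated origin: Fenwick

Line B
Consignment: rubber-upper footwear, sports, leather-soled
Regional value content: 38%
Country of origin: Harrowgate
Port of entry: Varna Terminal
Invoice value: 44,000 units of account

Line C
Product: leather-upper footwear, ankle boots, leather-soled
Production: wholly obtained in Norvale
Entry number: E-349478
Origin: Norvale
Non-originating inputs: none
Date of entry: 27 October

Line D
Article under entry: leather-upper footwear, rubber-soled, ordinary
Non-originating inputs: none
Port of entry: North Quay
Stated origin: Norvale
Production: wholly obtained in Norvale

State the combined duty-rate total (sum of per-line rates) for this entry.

Line A: leather-upper → 08.01; leather-soled → 08.01.02; sports → 08.01.02.02. Scheduled 32%. No special measure applies. → 32%.
Line B: rubber-upper → 08.02; leather-soled → 08.02.03; sports → 08.02.03.02. Scheduled 32%. Harrowgate agreement on 08.01.02.03: 08.02.03.02 not covered. → 32%.
Line C: leather-upper → 08.01; leather-soled → 08.01.02; ankle boots → 08.01.02.03. Scheduled 31%. Norvale agreement on 08.01.01: 08.01.02.03 not covered; Norvale agreement on 08.01.02: wholly obtained → 20% available; preferential 20%. → 20%.
Line D: leather-upper → 08.01; rubber-soled → 08.01.01; ordinary → 08.01.01.03. Scheduled 36%. Norvale agreement on 08.01.01: CTH met → 4% available; Norvale agreement on 08.01.02: 08.01.01.03 not covered; preferential 4%. → 4%.
Sum: 32% + 32% + 20% + 4% = 88%.

88%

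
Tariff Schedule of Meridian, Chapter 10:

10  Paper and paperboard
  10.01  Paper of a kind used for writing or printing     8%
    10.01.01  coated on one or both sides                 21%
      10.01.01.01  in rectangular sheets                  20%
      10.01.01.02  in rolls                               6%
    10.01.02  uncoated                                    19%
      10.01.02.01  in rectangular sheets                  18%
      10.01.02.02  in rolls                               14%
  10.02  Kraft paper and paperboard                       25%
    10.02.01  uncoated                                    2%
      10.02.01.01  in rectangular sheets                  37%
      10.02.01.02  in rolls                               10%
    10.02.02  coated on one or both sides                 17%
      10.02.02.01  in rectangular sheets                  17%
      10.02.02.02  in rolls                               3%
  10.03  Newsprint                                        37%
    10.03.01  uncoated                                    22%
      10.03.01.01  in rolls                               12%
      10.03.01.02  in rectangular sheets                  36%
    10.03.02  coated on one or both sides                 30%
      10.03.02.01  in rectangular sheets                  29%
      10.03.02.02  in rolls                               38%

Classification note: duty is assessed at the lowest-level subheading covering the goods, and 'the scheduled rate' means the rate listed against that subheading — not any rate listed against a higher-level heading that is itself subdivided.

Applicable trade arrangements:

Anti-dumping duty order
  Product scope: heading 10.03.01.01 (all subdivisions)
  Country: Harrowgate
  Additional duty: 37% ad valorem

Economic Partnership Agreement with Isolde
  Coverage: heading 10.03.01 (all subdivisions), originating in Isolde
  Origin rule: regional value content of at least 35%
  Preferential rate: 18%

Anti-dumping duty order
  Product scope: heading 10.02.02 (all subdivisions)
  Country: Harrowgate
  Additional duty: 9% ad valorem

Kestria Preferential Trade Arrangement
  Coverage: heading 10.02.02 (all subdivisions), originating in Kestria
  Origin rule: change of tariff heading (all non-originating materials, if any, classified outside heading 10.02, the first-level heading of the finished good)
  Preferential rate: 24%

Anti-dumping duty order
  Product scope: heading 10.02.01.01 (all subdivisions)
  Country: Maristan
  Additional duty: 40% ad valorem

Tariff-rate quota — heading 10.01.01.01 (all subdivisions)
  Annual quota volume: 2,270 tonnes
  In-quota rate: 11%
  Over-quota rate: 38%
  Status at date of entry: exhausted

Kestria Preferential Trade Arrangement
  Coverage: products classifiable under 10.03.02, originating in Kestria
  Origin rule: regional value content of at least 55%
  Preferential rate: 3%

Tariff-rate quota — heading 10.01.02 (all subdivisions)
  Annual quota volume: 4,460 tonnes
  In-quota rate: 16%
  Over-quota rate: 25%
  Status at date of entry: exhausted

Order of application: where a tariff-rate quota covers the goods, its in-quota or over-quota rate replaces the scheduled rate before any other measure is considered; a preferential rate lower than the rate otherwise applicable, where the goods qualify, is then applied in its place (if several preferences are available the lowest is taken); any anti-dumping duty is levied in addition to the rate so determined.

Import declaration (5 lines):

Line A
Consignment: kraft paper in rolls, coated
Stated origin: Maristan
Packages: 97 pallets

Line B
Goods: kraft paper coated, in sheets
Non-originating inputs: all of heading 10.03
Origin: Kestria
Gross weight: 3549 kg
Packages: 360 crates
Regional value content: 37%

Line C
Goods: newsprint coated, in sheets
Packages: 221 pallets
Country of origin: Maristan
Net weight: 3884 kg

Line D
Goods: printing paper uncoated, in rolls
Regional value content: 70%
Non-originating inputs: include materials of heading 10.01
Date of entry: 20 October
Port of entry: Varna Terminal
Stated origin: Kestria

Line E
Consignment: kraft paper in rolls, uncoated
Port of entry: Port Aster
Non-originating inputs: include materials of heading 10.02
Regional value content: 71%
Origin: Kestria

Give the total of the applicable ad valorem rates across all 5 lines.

84%

Line A: kraft paper → 10.02; coated → 10.02.02; in rolls → 10.02.02.02. Scheduled 3%. No special measure applies. → 3%.
Line B: kraft paper → 10.02; coated → 10.02.02; in sheets → 10.02.02.01. Scheduled 17%. Kestria agreement on 10.02.02: CTH met → 24% available; Kestria agreement on 10.03.02: 10.02.02.01 not covered; preference 24% not lower than 17% → no reduction. → 17%.
Line C: newsprint → 10.03; coated → 10.03.02; in sheets → 10.03.02.01. Scheduled 29%. No special measure applies. → 29%.
Line D: printing paper → 10.01; uncoated → 10.01.02; in rolls → 10.01.02.02. Scheduled 14%. quota on 10.01.02 exhausted → over-quota 25%; Kestria agreement on 10.02.02: 10.01.02.02 not covered; Kestria agreement on 10.03.02: 10.01.02.02 not covered. → 25%.
Line E: kraft paper → 10.02; uncoated → 10.02.01; in rolls → 10.02.01.02. Scheduled 10%. Kestria agreement on 10.02.02: 10.02.01.02 not covered; Kestria agreement on 10.03.02: 10.02.01.02 not covered. → 10%.
Sum: 3% + 17% + 29% + 25% + 10% = 84%.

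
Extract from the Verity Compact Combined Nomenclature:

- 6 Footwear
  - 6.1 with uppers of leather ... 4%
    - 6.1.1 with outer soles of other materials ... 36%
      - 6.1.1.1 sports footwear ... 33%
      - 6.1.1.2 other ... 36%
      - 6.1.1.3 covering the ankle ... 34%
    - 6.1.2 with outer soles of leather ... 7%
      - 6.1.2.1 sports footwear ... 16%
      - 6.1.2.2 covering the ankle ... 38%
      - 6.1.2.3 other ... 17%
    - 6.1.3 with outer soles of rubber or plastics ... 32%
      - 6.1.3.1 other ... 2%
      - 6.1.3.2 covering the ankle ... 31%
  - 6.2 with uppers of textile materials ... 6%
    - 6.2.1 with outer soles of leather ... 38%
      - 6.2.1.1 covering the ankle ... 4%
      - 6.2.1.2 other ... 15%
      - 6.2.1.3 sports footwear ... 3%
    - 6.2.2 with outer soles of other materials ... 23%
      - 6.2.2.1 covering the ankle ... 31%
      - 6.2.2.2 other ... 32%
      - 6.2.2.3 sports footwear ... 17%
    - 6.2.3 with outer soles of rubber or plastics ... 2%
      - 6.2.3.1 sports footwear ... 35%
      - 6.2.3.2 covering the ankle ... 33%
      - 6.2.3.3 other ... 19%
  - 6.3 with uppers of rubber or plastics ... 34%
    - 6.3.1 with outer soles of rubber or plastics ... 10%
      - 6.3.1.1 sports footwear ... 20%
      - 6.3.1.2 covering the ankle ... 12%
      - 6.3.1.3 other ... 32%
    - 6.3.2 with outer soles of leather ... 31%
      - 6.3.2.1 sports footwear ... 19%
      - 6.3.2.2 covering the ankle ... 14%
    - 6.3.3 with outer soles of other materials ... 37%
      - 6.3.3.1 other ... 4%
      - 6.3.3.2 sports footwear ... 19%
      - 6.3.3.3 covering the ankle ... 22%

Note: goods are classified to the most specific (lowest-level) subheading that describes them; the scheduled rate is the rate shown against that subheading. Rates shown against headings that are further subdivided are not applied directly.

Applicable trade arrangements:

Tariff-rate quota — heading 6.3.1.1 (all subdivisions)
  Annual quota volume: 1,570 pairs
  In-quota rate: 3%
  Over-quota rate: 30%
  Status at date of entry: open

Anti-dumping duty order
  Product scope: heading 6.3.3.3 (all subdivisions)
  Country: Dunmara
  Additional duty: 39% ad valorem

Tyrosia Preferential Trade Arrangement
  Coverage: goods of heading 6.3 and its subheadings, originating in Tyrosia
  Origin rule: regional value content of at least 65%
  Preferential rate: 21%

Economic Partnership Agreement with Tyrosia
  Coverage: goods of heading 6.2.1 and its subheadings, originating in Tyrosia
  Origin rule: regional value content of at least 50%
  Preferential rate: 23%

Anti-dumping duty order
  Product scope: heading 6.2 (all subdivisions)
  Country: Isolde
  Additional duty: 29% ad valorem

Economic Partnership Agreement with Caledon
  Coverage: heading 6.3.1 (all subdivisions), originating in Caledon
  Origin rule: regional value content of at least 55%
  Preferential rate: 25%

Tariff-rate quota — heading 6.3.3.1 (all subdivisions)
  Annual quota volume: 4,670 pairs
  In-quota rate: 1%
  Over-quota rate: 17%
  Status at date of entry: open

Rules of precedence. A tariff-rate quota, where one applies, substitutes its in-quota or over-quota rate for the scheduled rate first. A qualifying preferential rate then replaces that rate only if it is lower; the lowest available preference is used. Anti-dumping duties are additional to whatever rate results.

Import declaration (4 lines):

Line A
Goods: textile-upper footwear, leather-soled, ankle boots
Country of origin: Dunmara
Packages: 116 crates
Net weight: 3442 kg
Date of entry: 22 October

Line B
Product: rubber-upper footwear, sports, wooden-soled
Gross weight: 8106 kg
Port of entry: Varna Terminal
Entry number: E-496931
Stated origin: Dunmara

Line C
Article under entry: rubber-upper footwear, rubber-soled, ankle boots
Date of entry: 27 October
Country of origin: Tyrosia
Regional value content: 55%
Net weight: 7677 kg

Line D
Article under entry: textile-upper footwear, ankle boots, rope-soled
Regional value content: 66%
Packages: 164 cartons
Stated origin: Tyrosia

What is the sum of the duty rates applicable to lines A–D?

Line A: textile-upper → 6.2; leather-soled → 6.2.1; ankle boots → 6.2.1.1. Scheduled 4%. No special measure applies. → 4%.
Line B: rubber-upper → 6.3; wooden-soled → 6.3.3; sports → 6.3.3.2. Scheduled 19%. No special measure applies. → 19%.
Line C: rubber-upper → 6.3; rubber-soled → 6.3.1; ankle boots → 6.3.1.2. Scheduled 12%. Tyrosia agreement on 6.3: RVC < 65%; Tyrosia agreement on 6.2.1: 6.3.1.2 not covered. → 12%.
Line D: textile-upper → 6.2; rope-soled → 6.2.2; ankle boots → 6.2.2.1. Scheduled 31%. Tyrosia agreement on 6.3: 6.2.2.1 not covered; Tyrosia agreement on 6.2.1: 6.2.2.1 not covered. → 31%.
Sum: 4% + 19% + 12% + 31% = 66%.

66%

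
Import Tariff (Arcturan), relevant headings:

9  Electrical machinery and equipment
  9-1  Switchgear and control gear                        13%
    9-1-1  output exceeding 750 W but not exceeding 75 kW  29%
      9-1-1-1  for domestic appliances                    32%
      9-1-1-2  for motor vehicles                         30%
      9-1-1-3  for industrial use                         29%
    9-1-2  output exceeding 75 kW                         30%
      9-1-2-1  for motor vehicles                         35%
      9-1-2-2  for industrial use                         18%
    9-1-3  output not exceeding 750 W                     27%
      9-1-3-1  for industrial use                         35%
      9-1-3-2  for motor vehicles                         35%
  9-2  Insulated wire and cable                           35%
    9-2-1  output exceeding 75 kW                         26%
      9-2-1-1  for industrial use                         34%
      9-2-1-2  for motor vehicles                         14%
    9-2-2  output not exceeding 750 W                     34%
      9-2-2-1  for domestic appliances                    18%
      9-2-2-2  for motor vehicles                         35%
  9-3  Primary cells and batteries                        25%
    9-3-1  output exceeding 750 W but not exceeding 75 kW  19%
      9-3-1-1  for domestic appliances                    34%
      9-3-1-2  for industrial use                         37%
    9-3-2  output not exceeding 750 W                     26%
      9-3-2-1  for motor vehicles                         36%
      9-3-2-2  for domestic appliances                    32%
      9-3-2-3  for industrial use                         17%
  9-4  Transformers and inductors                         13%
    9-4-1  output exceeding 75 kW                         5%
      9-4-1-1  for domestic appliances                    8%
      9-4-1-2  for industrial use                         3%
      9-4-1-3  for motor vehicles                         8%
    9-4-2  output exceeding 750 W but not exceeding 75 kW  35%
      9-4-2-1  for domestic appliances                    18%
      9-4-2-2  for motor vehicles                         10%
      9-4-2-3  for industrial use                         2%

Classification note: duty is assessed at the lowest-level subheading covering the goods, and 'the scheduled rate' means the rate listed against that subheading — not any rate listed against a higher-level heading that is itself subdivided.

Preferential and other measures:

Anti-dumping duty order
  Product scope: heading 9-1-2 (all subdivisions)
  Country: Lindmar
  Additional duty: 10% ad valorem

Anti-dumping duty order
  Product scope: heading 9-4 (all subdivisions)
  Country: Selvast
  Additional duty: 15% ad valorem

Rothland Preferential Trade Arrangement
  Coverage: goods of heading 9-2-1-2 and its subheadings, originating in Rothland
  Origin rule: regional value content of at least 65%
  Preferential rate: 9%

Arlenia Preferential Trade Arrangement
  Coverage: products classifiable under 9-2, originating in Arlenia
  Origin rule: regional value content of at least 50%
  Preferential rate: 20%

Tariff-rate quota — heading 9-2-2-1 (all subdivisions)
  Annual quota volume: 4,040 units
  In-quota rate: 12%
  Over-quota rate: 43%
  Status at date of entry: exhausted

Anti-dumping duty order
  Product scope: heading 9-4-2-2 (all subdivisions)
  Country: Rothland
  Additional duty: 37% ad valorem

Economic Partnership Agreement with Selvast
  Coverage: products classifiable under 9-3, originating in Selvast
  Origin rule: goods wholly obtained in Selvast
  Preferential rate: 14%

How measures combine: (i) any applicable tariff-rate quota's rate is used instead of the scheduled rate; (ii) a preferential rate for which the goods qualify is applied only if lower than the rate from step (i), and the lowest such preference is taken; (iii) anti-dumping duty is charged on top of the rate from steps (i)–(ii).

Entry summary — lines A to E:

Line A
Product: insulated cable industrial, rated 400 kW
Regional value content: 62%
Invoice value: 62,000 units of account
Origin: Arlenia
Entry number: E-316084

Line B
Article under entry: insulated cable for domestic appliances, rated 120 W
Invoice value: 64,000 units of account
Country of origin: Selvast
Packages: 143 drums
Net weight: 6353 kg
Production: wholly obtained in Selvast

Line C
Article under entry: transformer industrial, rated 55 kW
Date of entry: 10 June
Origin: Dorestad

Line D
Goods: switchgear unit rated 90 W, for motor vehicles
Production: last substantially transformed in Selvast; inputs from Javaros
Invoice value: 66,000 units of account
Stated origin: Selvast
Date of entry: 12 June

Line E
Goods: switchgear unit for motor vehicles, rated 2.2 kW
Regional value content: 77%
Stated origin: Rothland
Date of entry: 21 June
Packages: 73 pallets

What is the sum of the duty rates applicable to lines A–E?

130%

Line A: insulated cable → 9-2; rated 400 kW → 9-2-1; industrial → 9-2-1-1. Scheduled 34%. Arlenia agreement on 9-2: RVC ≥ 50% → 20% available; preferential 20%. → 20%.
Line B: insulated cable → 9-2; rated 120 W → 9-2-2; for domestic appliances → 9-2-2-1. Scheduled 18%. quota on 9-2-2-1 exhausted → over-quota 43%; Selvast agreement on 9-3: 9-2-2-1 not covered. → 43%.
Line C: transformer → 9-4; rated 55 kW → 9-4-2; industrial → 9-4-2-3. Scheduled 2%. No special measure applies. → 2%.
Line D: switchgear unit → 9-1; rated 90 W → 9-1-3; for motor vehicles → 9-1-3-2. Scheduled 35%. Selvast agreement on 9-3: 9-1-3-2 not covered. → 35%.
Line E: switchgear unit → 9-1; rated 2.2 kW → 9-1-1; for motor vehicles → 9-1-1-2. Scheduled 30%. Rothland agreement on 9-2-1-2: 9-1-1-2 not covered. → 30%.
Sum: 20% + 43% + 2% + 35% + 30% = 130%.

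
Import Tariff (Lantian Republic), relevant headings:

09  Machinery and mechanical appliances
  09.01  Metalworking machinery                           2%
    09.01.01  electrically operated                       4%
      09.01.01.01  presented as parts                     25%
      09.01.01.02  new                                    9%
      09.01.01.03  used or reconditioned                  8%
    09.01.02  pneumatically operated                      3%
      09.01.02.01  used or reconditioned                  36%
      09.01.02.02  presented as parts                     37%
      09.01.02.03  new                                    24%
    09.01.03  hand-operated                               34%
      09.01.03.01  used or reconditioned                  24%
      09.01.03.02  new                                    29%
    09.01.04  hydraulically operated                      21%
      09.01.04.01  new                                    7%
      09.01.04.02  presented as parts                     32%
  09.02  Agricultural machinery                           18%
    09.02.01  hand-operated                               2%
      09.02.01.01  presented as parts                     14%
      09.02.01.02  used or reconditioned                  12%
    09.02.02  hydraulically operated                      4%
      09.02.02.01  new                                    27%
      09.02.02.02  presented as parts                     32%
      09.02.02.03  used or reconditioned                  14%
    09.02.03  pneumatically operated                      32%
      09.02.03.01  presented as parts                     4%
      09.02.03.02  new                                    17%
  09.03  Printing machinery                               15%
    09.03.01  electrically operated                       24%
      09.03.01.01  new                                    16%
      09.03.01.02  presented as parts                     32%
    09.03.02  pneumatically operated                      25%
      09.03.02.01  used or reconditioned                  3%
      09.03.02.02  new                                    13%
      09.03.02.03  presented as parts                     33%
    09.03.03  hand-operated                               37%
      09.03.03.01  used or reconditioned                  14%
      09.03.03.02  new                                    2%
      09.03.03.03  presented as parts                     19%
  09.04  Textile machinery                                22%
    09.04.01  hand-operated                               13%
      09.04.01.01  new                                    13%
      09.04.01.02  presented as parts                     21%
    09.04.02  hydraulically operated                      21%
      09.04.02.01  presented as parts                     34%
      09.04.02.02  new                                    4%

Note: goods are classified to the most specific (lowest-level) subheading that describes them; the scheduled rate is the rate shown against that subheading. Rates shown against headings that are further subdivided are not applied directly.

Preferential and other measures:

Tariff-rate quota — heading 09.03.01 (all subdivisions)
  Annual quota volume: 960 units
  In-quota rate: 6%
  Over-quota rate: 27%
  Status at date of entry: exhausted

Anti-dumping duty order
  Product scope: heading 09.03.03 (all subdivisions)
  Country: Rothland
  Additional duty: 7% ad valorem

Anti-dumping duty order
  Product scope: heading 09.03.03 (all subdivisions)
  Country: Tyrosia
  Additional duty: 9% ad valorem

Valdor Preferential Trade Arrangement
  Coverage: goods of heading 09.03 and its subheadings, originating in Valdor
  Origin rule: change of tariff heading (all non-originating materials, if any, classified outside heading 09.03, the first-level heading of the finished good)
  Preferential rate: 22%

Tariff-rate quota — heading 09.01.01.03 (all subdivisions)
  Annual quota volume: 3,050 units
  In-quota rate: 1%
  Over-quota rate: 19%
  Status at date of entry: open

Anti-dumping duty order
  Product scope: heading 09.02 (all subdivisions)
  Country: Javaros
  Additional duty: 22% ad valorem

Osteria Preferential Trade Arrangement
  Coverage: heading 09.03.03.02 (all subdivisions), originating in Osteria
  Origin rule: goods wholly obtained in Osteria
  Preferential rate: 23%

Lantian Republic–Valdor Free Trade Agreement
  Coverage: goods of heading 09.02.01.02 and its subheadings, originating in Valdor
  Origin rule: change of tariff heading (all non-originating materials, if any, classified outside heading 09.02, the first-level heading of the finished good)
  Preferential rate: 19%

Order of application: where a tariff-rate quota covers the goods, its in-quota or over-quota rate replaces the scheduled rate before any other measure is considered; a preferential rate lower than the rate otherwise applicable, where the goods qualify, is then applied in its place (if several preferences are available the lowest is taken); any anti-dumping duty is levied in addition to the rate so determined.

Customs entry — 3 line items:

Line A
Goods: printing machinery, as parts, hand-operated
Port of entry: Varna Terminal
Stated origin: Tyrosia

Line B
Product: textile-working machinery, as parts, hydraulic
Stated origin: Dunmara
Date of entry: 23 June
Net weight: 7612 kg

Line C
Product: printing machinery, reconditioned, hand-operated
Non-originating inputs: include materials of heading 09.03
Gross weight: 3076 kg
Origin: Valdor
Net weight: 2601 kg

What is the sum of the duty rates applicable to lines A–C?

76%

Line A: printing → 09.03; hand-operated → 09.03.03; as parts → 09.03.03.03. Scheduled 19%. anti-dumping (Tyrosia, 09.03.03): +9%; total 19% + 9% = 28%. → 28%.
Line B: textile-working → 09.04; hydraulic → 09.04.02; as parts → 09.04.02.01. Scheduled 34%. No special measure applies. → 34%.
Line C: printing → 09.03; hand-operated → 09.03.03; reconditioned → 09.03.03.01. Scheduled 14%. Valdor agreement on 09.03: CTH not met; Valdor agreement on 09.02.01.02: 09.03.03.01 not covered. → 14%.
Sum: 28% + 34% + 14% = 76%.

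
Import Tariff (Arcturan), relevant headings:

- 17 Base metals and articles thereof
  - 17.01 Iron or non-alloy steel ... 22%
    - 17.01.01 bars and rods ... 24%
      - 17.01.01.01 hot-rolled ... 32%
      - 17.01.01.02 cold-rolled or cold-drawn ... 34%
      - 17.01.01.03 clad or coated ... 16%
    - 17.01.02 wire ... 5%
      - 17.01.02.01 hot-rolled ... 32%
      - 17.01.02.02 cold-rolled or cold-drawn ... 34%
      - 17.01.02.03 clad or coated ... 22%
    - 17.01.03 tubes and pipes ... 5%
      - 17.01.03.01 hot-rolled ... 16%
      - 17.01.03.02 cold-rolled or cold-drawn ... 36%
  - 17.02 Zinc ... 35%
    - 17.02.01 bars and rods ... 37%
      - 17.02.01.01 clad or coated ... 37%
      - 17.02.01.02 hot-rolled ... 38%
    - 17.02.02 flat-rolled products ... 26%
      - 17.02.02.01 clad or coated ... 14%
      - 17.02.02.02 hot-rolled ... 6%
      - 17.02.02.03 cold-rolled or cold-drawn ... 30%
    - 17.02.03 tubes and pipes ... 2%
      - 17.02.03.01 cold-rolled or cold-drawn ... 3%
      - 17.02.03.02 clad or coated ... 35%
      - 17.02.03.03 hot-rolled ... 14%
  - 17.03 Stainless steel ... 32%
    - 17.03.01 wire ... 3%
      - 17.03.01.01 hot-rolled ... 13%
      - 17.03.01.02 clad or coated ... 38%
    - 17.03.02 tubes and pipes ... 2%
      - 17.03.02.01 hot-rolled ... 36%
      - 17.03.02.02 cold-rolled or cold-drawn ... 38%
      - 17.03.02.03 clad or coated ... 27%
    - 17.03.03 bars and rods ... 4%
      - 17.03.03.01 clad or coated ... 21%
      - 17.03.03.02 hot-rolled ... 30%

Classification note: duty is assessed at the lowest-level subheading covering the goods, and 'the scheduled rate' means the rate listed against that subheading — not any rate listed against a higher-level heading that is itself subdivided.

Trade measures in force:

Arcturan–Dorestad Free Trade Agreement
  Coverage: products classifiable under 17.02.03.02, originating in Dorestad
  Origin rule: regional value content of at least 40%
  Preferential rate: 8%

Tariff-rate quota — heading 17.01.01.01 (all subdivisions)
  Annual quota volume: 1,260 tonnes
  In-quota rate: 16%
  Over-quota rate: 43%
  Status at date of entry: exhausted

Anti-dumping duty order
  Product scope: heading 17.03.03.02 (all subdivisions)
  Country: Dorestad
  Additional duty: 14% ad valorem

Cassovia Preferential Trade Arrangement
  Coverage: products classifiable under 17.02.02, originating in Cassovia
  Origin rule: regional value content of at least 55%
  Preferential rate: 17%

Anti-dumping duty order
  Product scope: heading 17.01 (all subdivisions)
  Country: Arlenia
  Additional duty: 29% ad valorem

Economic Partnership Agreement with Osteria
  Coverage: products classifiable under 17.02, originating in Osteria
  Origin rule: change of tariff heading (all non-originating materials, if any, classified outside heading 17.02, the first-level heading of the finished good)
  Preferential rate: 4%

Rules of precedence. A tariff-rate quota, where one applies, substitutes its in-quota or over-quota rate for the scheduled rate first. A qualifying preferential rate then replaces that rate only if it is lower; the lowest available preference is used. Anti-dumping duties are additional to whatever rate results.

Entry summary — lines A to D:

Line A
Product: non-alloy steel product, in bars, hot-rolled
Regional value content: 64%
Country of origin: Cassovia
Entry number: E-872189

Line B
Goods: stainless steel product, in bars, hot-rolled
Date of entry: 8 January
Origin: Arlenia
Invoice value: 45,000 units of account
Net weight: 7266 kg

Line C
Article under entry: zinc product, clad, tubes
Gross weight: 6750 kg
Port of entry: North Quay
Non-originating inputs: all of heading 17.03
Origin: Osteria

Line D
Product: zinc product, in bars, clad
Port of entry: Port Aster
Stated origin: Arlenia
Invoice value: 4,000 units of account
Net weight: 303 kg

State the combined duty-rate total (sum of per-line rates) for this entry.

114%

Line A: non-alloy steel → 17.01; in bars → 17.01.01; hot-rolled → 17.01.01.01. Scheduled 32%. quota on 17.01.01.01 exhausted → over-quota 43%; Cassovia agreement on 17.02.02: 17.01.01.01 not covered. → 43%.
Line B: stainless steel → 17.03; in bars → 17.03.03; hot-rolled → 17.03.03.02. Scheduled 30%. No special measure applies. → 30%.
Line C: zinc → 17.02; tubes → 17.02.03; clad → 17.02.03.02. Scheduled 35%. Osteria agreement on 17.02: CTH met → 4% available; preferential 4%. → 4%.
Line D: zinc → 17.02; in bars → 17.02.01; clad → 17.02.01.01. Scheduled 37%. No special measure applies. → 37%.
Sum: 43% + 30% + 4% + 37% = 114%.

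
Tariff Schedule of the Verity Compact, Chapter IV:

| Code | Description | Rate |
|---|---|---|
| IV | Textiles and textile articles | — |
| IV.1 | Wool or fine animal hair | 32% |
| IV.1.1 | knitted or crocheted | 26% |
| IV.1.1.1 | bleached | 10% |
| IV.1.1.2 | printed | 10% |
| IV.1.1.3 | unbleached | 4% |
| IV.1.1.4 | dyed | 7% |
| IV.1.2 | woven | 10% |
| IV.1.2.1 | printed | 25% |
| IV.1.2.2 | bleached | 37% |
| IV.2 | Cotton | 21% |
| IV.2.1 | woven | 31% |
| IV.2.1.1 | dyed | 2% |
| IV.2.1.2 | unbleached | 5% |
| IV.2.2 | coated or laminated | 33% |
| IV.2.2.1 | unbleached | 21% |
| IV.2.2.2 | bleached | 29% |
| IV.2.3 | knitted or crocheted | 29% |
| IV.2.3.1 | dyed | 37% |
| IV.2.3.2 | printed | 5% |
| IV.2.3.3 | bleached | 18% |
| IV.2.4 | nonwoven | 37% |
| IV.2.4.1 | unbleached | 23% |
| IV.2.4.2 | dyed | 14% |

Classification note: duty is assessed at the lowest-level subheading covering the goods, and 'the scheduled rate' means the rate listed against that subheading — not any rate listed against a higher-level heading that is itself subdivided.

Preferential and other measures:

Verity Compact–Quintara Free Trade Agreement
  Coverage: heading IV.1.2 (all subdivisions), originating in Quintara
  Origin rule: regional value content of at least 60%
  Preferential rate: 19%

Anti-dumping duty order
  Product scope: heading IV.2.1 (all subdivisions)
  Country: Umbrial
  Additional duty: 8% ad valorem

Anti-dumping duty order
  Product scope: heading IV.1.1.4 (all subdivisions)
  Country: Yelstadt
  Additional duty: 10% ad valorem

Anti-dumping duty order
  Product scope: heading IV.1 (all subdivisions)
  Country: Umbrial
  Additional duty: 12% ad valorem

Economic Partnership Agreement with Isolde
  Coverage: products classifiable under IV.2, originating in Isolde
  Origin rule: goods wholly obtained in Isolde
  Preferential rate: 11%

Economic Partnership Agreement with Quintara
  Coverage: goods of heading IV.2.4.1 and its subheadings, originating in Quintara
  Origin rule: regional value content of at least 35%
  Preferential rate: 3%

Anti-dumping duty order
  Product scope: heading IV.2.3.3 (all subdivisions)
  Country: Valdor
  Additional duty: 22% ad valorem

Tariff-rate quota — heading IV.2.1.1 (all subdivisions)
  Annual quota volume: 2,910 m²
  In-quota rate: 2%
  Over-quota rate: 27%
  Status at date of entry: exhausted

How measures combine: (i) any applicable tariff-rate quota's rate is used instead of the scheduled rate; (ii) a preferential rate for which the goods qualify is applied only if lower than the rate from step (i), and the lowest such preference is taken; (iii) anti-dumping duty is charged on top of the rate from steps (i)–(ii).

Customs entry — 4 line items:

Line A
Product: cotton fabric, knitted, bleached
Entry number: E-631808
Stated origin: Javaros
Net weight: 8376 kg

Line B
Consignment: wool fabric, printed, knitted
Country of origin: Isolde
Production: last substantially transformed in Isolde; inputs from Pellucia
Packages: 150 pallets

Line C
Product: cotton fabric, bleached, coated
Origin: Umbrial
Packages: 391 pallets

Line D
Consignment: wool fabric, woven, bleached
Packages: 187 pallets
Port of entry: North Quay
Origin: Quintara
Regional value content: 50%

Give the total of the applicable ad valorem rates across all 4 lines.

94%

Line A: cotton → IV.2; knitted → IV.2.3; bleached → IV.2.3.3. Scheduled 18%. No special measure applies. → 18%.
Line B: wool → IV.1; knitted → IV.1.1; printed → IV.1.1.2. Scheduled 10%. Isolde agreement on IV.2: IV.1.1.2 not covered. → 10%.
Line C: cotton → IV.2; coated → IV.2.2; bleached → IV.2.2.2. Scheduled 29%. No special measure applies. → 29%.
Line D: wool → IV.1; woven → IV.1.2; bleached → IV.1.2.2. Scheduled 37%. Quintara agreement on IV.1.2: RVC < 60%; Quintara agreement on IV.2.4.1: IV.1.2.2 not covered. → 37%.
Sum: 18% + 10% + 29% + 37% = 94%.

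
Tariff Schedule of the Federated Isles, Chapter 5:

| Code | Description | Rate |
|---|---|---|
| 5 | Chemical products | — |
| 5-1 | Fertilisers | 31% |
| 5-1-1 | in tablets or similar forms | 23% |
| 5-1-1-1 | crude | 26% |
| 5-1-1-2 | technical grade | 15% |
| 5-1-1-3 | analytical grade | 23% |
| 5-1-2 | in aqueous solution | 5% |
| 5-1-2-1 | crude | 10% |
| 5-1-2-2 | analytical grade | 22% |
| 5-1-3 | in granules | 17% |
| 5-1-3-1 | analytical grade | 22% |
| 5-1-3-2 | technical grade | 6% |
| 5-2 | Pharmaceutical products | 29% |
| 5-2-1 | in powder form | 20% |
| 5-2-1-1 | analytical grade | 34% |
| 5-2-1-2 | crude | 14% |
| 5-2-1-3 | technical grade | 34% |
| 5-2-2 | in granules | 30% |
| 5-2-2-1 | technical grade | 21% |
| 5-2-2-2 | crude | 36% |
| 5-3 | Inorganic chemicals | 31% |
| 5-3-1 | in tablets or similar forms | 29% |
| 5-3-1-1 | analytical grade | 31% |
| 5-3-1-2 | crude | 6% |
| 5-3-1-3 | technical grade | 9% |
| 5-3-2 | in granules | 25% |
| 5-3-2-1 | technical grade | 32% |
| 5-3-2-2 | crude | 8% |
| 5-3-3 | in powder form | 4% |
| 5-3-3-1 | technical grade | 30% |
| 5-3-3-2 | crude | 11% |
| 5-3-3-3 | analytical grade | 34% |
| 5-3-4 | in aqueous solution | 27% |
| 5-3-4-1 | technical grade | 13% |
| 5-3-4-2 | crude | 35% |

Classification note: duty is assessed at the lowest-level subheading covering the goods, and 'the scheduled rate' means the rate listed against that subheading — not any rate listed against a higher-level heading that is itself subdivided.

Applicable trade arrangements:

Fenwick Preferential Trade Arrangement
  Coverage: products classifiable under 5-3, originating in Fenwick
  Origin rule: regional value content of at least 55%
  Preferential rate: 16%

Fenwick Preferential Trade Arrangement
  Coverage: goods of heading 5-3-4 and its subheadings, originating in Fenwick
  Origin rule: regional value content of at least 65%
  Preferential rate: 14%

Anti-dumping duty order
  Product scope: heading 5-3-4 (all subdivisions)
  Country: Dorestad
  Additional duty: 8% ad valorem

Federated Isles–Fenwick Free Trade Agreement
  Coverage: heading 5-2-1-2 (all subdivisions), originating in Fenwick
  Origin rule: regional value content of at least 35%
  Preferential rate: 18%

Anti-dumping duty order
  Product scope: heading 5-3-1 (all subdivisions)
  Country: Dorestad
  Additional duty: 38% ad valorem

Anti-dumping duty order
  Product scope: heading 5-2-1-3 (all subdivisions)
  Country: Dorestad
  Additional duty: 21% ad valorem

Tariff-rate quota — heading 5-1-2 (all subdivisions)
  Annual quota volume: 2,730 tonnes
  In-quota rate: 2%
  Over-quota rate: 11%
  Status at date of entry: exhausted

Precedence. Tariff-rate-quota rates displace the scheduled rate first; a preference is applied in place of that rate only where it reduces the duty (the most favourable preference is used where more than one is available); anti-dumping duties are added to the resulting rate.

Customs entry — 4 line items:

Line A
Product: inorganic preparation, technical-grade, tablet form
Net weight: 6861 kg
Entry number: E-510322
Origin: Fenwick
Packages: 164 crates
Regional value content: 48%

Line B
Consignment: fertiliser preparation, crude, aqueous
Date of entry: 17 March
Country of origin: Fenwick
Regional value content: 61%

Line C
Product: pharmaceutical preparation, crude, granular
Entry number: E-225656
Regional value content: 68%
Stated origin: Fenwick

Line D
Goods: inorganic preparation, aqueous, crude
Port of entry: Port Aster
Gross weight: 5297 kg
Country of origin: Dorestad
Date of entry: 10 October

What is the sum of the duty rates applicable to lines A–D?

99%

Line A: inorganic → 5-3; tablet form → 5-3-1; technical-grade → 5-3-1-3. Scheduled 9%. Fenwick agreement on 5-3: RVC < 55%; Fenwick agreement on 5-3-4: 5-3-1-3 not covered; Fenwick agreement on 5-2-1-2: 5-3-1-3 not covered. → 9%.
Line B: fertiliser → 5-1; aqueous → 5-1-2; crude → 5-1-2-1. Scheduled 10%. quota on 5-1-2 exhausted → over-quota 11%; Fenwick agreement on 5-3: 5-1-2-1 not covered; Fenwick agreement on 5-3-4: 5-1-2-1 not covered; Fenwick agreement on 5-2-1-2: 5-1-2-1 not covered. → 11%.
Line C: pharmaceutical → 5-2; granular → 5-2-2; crude → 5-2-2-2. Scheduled 36%. Fenwick agreement on 5-3: 5-2-2-2 not covered; Fenwick agreement on 5-3-4: 5-2-2-2 not covered; Fenwick agreement on 5-2-1-2: 5-2-2-2 not covered. → 36%.
Line D: inorganic → 5-3; aqueous → 5-3-4; crude → 5-3-4-2. Scheduled 35%. anti-dumping (Dorestad, 5-3-4): +8%; total 35% + 8% = 43%. → 43%.
Sum: 9% + 11% + 36% + 43% = 99%.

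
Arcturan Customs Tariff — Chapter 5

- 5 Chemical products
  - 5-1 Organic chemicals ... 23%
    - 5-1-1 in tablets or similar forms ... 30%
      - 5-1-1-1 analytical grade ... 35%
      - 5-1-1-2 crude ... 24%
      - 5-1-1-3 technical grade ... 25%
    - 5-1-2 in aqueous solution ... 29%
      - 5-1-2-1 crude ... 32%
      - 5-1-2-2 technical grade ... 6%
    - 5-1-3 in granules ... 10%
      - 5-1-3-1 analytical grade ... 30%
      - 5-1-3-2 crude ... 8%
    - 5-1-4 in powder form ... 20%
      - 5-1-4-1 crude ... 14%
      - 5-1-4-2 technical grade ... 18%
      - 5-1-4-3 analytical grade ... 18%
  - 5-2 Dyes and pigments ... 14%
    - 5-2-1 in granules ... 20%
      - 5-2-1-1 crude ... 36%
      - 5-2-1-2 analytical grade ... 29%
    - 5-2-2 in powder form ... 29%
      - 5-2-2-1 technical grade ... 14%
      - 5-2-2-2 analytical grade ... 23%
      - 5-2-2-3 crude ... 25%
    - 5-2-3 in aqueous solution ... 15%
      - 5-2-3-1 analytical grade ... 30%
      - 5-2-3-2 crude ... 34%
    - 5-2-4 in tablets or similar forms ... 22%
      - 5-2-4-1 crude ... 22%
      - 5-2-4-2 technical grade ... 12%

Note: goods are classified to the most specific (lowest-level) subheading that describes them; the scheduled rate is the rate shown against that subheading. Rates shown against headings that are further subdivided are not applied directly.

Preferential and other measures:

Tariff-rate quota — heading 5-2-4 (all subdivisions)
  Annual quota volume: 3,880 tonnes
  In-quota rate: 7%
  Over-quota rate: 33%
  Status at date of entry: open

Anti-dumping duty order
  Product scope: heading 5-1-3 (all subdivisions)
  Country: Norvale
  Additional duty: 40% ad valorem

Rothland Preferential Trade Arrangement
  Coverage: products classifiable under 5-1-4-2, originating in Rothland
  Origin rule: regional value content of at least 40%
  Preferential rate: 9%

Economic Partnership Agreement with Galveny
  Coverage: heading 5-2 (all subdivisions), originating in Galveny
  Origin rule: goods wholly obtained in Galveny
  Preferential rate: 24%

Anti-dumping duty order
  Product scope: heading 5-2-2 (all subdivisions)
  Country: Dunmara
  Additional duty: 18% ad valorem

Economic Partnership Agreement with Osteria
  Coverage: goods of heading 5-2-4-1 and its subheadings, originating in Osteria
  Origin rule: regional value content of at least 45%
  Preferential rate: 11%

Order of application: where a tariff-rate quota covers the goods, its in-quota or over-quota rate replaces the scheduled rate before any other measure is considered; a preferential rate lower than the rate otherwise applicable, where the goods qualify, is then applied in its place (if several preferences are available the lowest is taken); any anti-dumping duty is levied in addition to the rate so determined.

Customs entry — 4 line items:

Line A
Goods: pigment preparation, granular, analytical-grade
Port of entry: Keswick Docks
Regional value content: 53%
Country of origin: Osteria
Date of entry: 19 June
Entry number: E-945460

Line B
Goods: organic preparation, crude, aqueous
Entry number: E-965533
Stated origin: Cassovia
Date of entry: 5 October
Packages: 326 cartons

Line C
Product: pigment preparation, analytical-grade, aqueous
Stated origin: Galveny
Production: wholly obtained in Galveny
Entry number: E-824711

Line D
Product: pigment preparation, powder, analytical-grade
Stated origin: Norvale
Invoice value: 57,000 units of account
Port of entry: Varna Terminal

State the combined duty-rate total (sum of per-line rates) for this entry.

108%

Line A: pigment → 5-2; granular → 5-2-1; analytical-grade → 5-2-1-2. Scheduled 29%. Osteria agreement on 5-2-4-1: 5-2-1-2 not covered. → 29%.
Line B: organic → 5-1; aqueous → 5-1-2; crude → 5-1-2-1. Scheduled 32%. No special measure applies. → 32%.
Line C: pigment → 5-2; aqueous → 5-2-3; analytical-grade → 5-2-3-1. Scheduled 30%. Galveny agreement on 5-2: wholly obtained → 24% available; preferential 24%. → 24%.
Line D: pigment → 5-2; powder → 5-2-2; analytical-grade → 5-2-2-2. Scheduled 23%. No special measure applies. → 23%.
Sum: 29% + 32% + 24% + 23% = 108%.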